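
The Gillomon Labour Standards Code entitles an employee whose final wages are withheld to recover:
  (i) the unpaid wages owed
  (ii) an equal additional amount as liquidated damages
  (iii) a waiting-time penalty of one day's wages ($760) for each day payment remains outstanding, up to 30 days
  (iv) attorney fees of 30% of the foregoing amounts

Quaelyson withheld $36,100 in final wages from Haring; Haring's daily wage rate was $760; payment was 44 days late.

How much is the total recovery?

Liquidated damages (equal amount): $36,100
Penalty days: min(44, 30) = 30
Waiting-time penalty: 30 × $760 = $22,800
Subtotal: $36,100 + $36,100 + $22,800 = $95,000
Attorney fees: 30% of $95,000 = $28,500
Total award: $95,000 + $28,500 = $123,500

$123,500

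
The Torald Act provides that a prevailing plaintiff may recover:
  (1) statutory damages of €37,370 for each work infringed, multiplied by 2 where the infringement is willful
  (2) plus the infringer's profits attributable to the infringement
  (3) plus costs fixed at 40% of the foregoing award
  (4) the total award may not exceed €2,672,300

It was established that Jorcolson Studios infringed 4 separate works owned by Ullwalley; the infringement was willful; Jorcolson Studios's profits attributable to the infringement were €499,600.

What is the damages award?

Statutory damages: 4 × €37,370 = €149,480
Doubled: 2 × €149,480 = €298,960
Combined award: €298,960 + €499,600 = €798,560
Costs: 40% of €798,560 = €319,424
Award plus costs: €798,560 + €319,424 = €1,117,984
Cap at €2,672,300: €1,117,984 is within the cap, no reduction.

€1,117,984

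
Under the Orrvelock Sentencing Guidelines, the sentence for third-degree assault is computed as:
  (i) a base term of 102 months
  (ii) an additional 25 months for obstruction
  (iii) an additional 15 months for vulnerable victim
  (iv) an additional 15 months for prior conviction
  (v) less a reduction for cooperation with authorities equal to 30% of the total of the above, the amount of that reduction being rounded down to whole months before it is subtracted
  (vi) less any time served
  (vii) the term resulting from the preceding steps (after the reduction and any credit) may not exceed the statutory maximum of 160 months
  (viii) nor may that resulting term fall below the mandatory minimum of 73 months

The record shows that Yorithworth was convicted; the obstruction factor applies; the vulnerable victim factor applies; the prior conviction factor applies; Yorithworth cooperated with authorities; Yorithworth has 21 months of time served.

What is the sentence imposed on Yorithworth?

89 months

Obstruction enhancement: +25 months
Vulnerable victim enhancement: +15 months
Prior conviction enhancement: +15 months
Adjusted term: 102 months + 25 months + 15 months + 15 months = 157 months
Cooperation with authorities reduction: 30% of 157 months = 47 months (rounded down)
After reduction: 157 − 47 = 110 months
Less time served: 110 months − 21 months = 89 months
Cap at 160 months: 89 months is within the cap, no reduction.
Minimum 73 months: 89 months meets the minimum, no increase.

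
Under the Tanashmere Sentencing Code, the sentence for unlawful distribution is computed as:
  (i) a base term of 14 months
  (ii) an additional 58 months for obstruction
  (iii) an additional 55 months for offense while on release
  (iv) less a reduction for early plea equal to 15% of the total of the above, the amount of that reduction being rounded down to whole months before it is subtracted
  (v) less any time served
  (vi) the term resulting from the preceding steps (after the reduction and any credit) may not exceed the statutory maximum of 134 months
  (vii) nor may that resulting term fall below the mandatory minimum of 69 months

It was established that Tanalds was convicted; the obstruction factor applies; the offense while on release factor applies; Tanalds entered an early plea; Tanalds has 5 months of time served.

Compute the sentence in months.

103 months

Obstruction enhancement: +58 months
Offense while on release enhancement: +55 months
Adjusted term: 14 months + 58 months + 55 months = 127 months
Early plea reduction: 15% of 127 months = 19 months (rounded down)
After reduction: 127 − 19 = 108 months
Less time served: 108 months − 5 months = 103 months
Cap at 134 months: 103 months is within the cap, no reduction.
Minimum 69 months: 103 months meets the minimum, no increase.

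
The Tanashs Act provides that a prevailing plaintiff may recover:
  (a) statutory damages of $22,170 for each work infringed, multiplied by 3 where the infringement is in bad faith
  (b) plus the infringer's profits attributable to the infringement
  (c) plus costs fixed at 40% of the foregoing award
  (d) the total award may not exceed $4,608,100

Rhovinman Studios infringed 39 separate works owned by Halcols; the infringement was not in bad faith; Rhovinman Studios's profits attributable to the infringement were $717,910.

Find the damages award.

Statutory damages: 39 × $22,170 = $864,630
Infringement not in bad faith: no ×3 enhancement.
Combined award: $864,630 + $717,910 = $1,582,540
Costs: 40% of $1,582,540 = $633,016
Award plus costs: $1,582,540 + $633,016 = $2,215,556
Cap at $4,608,100: $2,215,556 is within the cap, no reduction.

$2,215,556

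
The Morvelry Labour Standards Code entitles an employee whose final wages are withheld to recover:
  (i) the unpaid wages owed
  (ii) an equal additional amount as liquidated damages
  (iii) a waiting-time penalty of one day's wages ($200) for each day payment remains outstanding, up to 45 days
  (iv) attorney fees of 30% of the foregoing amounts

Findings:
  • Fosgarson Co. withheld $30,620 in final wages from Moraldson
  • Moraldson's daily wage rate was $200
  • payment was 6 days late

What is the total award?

Liquidated damages (equal amount): $30,620
Penalty days: min(6, 45) = 6
Waiting-time penalty: 6 × $200 = $1,200
Subtotal: $30,620 + $30,620 + $1,200 = $62,440
Attorney fees: 30% of $62,440 = $18,732
Total award: $62,440 + $18,732 = $81,172

Total award: $81,172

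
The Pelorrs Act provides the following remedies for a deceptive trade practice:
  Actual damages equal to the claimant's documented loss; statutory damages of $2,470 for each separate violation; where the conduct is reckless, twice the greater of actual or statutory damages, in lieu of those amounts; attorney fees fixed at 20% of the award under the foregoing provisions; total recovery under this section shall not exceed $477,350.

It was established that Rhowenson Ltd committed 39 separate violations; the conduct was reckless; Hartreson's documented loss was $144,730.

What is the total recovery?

Statutory damages: 39 × $2,470 = $96,330
Greater of actual damages ($144,730) or statutory damages ($96,330): $144,730
Doubled: 2 × $144,730 = $289,460
Attorney fees: 20% of $289,460 = $57,892
Total before cap: $289,460 + $57,892 = $347,352
Cap at $477,350: $347,352 is within the cap, no reduction.

$347,352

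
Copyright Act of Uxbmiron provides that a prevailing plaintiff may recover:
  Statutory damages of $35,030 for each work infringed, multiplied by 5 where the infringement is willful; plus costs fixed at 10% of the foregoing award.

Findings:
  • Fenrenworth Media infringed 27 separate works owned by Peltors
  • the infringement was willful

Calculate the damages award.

Statutory damages: 27 × $35,030 = $945,810
Multiplied by 5: 5 × $945,810 = $4,729,050
Costs: 10% of $4,729,050 = $472,905
Award plus costs: $4,729,050 + $472,905 = $5,201,955

Award: $5,201,955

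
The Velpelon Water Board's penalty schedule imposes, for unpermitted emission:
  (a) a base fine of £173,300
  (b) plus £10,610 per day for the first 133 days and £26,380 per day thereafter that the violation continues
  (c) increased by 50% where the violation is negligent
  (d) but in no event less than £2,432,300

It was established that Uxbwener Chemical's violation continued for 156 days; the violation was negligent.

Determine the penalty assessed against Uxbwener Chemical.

£3,286,755

First 133 days: 133 × £10,610 = £1,411,130
Remaining days: (156 − 133) × £26,380 = £606,740
Per-day component: £1,411,130 + £606,740 = £2,017,870
Base plus per-day: £173,300 + £2,017,870 = £2,191,170
Enhancement: 50% of £2,191,170 = £1,095,585
Enhanced fine: £2,191,170 + £1,095,585 = £3,286,755
Minimum £2,432,300: £3,286,755 meets the minimum, no increase.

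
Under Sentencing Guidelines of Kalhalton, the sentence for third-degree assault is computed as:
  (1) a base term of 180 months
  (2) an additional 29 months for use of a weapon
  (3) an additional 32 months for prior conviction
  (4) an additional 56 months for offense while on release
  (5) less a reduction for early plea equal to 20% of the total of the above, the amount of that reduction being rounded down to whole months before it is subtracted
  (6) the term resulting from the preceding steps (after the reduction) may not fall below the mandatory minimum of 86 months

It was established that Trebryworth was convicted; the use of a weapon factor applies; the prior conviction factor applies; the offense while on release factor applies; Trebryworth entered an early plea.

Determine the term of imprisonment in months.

Sentence: 238 months

Use of a weapon enhancement: +29 months
Prior conviction enhancement: +32 months
Offense while on release enhancement: +56 months
Adjusted term: 180 months + 29 months + 32 months + 56 months = 297 months
Early plea reduction: 20% of 297 months = 59 months (rounded down)
After reduction: 297 − 59 = 238 months
Minimum 86 months: 238 months meets the minimum, no increase.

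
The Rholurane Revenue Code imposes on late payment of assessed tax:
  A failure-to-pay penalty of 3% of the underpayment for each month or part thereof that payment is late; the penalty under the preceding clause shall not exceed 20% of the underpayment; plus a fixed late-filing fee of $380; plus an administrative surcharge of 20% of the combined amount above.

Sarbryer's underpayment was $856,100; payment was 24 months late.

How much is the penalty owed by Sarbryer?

Accrued rate: 3% × 24 = 72%, capped at 20% → 20%
Failure-to-pay penalty: 20% of $856,100 = $171,220
Penalty before surcharge: $171,220 + $380 = $171,600
Administrative surcharge: 20% of $171,600 = $34,320
Total penalty: $171,600 + $34,320 = $205,920

$205,920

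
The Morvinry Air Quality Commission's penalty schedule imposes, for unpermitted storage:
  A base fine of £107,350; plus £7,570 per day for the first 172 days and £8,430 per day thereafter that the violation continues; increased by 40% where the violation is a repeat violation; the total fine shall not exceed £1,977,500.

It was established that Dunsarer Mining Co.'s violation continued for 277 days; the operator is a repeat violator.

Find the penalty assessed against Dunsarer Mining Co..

£1,977,500

First 172 days: 172 × £7,570 = £1,302,040
Remaining days: (277 − 172) × £8,430 = £885,150
Per-day component: £1,302,040 + £885,150 = £2,187,190
Base plus per-day: £107,350 + £2,187,190 = £2,294,540
Enhancement: 40% of £2,294,540 = £917,816
Enhanced fine: £2,294,540 + £917,816 = £3,212,356
Cap at £1,977,500: £3,212,356 exceeds the cap → £1,977,500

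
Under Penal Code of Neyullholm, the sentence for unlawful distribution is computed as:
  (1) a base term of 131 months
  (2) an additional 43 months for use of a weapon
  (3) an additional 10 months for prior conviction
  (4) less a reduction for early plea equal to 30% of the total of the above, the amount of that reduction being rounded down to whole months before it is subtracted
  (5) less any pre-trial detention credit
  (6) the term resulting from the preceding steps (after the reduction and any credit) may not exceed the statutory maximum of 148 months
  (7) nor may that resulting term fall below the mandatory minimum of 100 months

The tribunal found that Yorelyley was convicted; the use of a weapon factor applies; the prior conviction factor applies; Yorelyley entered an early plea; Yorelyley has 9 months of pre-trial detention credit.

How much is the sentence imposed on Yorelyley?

Use of a weapon enhancement: +43 months
Prior conviction enhancement: +10 months
Adjusted term: 131 months + 43 months + 10 months = 184 months
Early plea reduction: 30% of 184 months = 55 months (rounded down)
After reduction: 184 − 55 = 129 months
Less pre-trial detention credit: 129 months − 9 months = 120 months
Cap at 148 months: 120 months is within the cap, no reduction.
Minimum 100 months: 120 months meets the minimum, no increase.

120 months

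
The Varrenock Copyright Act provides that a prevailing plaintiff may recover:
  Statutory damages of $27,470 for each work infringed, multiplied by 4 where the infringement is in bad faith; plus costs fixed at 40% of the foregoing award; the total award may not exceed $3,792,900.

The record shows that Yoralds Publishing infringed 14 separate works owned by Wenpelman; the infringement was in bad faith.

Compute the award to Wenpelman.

Award: $2,153,648

Statutory damages: 14 × $27,470 = $384,580
Multiplied by 4: 4 × $384,580 = $1,538,320
Costs: 40% of $1,538,320 = $615,328
Award plus costs: $1,538,320 + $615,328 = $2,153,648
Cap at $3,792,900: $2,153,648 is within the cap, no reduction.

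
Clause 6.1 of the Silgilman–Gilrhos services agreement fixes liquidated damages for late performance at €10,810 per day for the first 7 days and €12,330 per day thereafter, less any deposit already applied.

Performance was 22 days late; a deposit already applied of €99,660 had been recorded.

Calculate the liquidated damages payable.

€160,960

First 7 days: 7 × €10,810 = €75,670
Remaining days: (22 − 7) × €12,330 = €184,950
Accrued per-day damages: €75,670 + €184,950 = €260,620
Less deposit already applied: €260,620 − €99,660 = €160,960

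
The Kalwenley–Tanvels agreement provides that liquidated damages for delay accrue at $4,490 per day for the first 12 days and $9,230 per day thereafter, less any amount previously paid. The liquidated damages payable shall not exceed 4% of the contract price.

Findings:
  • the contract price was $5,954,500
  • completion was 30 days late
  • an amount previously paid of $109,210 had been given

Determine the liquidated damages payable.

Liquidated damages: $110,810

First 12 days: 12 × $4,490 = $53,880
Remaining days: (30 − 12) × $9,230 = $166,140
Accrued per-day damages: $53,880 + $166,140 = $220,020
Less amount previously paid: $220,020 − $109,210 = $110,810
Cap: 4% of $5,954,500 = $238,180
Cap at $238,180: $110,810 is within the cap, no reduction.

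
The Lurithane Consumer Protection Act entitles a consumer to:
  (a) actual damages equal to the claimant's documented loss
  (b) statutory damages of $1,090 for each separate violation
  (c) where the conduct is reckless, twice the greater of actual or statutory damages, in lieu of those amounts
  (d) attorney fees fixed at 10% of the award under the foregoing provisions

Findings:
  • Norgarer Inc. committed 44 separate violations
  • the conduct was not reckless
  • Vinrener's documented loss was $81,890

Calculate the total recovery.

Statutory damages: 44 × $1,090 = $47,960
Conduct not reckless: the in-lieu enhancement does not apply.
Actual plus statutory damages: $81,890 + $47,960 = $129,850
Attorney fees: 10% of $129,850 = $12,985
Total recovery: $129,850 + $12,985 = $142,835

$142,835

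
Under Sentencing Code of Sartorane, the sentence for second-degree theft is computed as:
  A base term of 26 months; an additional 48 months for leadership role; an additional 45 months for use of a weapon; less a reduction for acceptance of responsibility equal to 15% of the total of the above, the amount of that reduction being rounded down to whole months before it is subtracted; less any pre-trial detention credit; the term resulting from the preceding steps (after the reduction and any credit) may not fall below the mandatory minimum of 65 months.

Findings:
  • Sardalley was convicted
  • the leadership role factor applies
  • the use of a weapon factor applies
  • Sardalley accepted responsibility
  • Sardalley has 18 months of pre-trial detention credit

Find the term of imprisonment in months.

Leadership role enhancement: +48 months
Use of a weapon enhancement: +45 months
Adjusted term: 26 months + 48 months + 45 months = 119 months
Acceptance of responsibility reduction: 15% of 119 months = 17 months (rounded down)
After reduction: 119 − 17 = 102 months
Less pre-trial detention credit: 102 months − 18 months = 84 months
Minimum 65 months: 84 months meets the minimum, no increase.

84 months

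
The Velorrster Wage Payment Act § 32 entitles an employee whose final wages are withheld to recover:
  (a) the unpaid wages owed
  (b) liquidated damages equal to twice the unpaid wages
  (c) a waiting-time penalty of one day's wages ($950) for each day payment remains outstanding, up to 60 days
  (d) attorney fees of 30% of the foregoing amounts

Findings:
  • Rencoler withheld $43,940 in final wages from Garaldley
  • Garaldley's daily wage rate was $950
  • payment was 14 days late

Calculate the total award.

Doubled: 2 × $43,940 = $87,880
Penalty days: min(14, 60) = 14
Waiting-time penalty: 14 × $950 = $13,300
Subtotal: $43,940 + $87,880 + $13,300 = $145,120
Attorney fees: 30% of $145,120 = $43,536
Total award: $145,120 + $43,536 = $188,656

$188,656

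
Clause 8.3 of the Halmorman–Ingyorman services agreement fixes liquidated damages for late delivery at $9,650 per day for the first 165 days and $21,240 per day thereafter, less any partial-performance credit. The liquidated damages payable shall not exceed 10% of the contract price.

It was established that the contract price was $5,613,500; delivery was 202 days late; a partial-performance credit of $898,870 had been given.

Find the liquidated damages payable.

First 165 days: 165 × $9,650 = $1,592,250
Remaining days: (202 − 165) × $21,240 = $785,880
Accrued per-day damages: $1,592,250 + $785,880 = $2,378,130
Less partial-performance credit: $2,378,130 − $898,870 = $1,479,260
Cap: 10% of $5,613,500 = $561,350
Cap at $561,350: $1,479,260 exceeds the cap → $561,350

$561,350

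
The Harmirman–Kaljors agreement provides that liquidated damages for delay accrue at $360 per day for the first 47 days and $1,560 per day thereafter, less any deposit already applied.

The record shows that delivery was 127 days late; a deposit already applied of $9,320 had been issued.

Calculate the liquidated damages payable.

First 47 days: 47 × $360 = $16,920
Remaining days: (127 − 47) × $1,560 = $124,800
Accrued per-day damages: $16,920 + $124,800 = $141,720
Less deposit already applied: $141,720 − $9,320 = $132,400

$132,400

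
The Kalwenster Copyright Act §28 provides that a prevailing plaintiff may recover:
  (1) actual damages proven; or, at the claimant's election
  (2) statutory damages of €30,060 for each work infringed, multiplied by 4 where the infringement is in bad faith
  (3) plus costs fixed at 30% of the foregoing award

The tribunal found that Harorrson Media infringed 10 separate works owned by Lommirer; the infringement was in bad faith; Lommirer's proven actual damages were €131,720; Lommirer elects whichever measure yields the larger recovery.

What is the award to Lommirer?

Statutory damages: 10 × €30,060 = €300,600
Multiplied by 4: 4 × €300,600 = €1,202,400
Greater of actual damages (€131,720) or enhanced statutory damages (€1,202,400): €1,202,400
Costs: 30% of €1,202,400 = €360,720
Award plus costs: €1,202,400 + €360,720 = €1,563,120

€1,563,120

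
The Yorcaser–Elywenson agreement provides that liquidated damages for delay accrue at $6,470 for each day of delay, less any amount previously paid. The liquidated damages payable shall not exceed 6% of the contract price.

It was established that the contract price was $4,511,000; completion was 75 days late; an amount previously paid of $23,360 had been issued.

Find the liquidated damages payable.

Per-day damages: 75 × $6,470 = $485,250
Less amount previously paid: $485,250 − $23,360 = $461,890
Cap: 6% of $4,511,000 = $270,660
Cap at $270,660: $461,890 exceeds the cap → $270,660

$270,660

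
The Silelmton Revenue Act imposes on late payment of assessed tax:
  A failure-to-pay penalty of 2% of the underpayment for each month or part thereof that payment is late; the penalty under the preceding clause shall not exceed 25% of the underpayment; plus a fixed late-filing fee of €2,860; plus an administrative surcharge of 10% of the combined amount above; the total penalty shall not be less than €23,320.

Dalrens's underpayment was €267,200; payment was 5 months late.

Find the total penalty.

Accrued rate: 2% × 5 = 10%, capped at 25% → 10%
Failure-to-pay penalty: 10% of €267,200 = €26,720
Penalty before surcharge: €26,720 + €2,860 = €29,580
Administrative surcharge: 10% of €29,580 = €2,958
Total penalty: €29,580 + €2,958 = €32,538
Minimum €23,320: €32,538 meets the minimum, no increase.

€32,538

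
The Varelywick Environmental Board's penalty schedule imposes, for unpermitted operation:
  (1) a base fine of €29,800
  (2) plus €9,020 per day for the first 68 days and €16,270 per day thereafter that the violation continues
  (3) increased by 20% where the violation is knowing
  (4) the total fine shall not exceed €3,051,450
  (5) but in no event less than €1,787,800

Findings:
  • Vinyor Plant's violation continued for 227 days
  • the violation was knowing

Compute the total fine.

€3,051,450

First 68 days: 68 × €9,020 = €613,360
Remaining days: (227 − 68) × €16,270 = €2,586,930
Per-day component: €613,360 + €2,586,930 = €3,200,290
Base plus per-day: €29,800 + €3,200,290 = €3,230,090
Enhancement: 20% of €3,230,090 = €646,018
Enhanced fine: €3,230,090 + €646,018 = €3,876,108
Cap at €3,051,450: €3,876,108 exceeds the cap → €3,051,450
Minimum €1,787,800: €3,051,450 meets the minimum, no increase.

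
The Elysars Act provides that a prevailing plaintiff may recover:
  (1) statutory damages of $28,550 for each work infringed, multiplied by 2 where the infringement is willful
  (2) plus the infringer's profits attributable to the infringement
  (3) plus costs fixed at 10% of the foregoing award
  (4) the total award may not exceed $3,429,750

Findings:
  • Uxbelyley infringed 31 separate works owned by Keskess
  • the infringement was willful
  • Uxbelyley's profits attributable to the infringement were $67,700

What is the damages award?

Statutory damages: 31 × $28,550 = $885,050
Doubled: 2 × $885,050 = $1,770,100
Combined award: $1,770,100 + $67,700 = $1,837,800
Costs: 10% of $1,837,800 = $183,780
Award plus costs: $1,837,800 + $183,780 = $2,021,580
Cap at $3,429,750: $2,021,580 is within the cap, no reduction.

$2,021,580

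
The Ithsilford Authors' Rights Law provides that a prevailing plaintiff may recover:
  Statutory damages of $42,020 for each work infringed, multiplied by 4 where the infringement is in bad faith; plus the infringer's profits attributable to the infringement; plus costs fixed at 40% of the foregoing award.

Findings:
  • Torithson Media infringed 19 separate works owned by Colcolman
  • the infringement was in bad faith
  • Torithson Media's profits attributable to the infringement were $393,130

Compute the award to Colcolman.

Statutory damages: 19 × $42,020 = $798,380
Multiplied by 4: 4 × $798,380 = $3,193,520
Combined award: $3,193,520 + $393,130 = $3,586,650
Costs: 40% of $3,586,650 = $1,434,660
Award plus costs: $3,586,650 + $1,434,660 = $5,021,310

Award: $5,021,310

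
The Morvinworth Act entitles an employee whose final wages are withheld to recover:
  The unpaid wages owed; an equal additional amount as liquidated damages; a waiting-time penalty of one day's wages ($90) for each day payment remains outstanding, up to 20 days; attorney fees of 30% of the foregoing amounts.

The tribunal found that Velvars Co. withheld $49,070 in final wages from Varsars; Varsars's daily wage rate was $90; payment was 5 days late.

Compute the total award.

Liquidated damages (equal amount): $49,070
Penalty days: min(5, 20) = 5
Waiting-time penalty: 5 × $90 = $450
Subtotal: $49,070 + $49,070 + $450 = $98,590
Attorney fees: 30% of $98,590 = $29,577
Total award: $98,590 + $29,577 = $128,167

$128,167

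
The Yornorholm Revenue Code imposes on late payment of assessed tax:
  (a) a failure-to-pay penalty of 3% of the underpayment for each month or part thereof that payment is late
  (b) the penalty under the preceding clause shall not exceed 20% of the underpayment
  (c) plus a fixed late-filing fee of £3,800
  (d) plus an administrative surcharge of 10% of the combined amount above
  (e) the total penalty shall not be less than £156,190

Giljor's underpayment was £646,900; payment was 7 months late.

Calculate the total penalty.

£156,190

Accrued rate: 3% × 7 = 21%, capped at 20% → 20%
Failure-to-pay penalty: 20% of £646,900 = £129,380
Penalty before surcharge: £129,380 + £3,800 = £133,180
Administrative surcharge: 10% of £133,180 = £13,318
Total penalty: £133,180 + £13,318 = £146,498
Minimum £156,190: £146,498 is below the minimum → £156,190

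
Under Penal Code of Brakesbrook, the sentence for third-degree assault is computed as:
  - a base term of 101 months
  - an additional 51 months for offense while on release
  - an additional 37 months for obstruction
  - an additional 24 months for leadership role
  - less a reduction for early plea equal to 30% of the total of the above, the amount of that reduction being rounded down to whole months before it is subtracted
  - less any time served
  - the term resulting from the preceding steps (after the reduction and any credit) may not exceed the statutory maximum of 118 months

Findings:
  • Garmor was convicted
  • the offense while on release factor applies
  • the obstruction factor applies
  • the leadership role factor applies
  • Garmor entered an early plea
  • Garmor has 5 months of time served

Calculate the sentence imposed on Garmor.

Offense while on release enhancement: +51 months
Obstruction enhancement: +37 months
Leadership role enhancement: +24 months
Adjusted term: 101 months + 51 months + 37 months + 24 months = 213 months
Early plea reduction: 30% of 213 months = 63 months (rounded down)
After reduction: 213 − 63 = 150 months
Less time served: 150 months − 5 months = 145 months
Cap at 118 months: 145 months exceeds the cap → 118 months

Sentence: 118 months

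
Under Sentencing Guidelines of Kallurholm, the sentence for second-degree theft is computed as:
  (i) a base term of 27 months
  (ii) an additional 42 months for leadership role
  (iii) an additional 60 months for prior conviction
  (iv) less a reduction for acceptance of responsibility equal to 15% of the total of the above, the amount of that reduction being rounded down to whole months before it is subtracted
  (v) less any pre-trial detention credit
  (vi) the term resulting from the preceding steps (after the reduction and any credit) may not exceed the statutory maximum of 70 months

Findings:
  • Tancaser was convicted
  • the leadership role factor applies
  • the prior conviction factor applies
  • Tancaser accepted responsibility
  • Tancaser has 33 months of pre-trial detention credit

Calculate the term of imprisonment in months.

Sentence: 70 months

Leadership role enhancement: +42 months
Prior conviction enhancement: +60 months
Adjusted term: 27 months + 42 months + 60 months = 129 months
Acceptance of responsibility reduction: 15% of 129 months = 19 months (rounded down)
After reduction: 129 − 19 = 110 months
Less pre-trial detention credit: 110 months − 33 months = 77 months
Cap at 70 months: 77 months exceeds the cap → 70 months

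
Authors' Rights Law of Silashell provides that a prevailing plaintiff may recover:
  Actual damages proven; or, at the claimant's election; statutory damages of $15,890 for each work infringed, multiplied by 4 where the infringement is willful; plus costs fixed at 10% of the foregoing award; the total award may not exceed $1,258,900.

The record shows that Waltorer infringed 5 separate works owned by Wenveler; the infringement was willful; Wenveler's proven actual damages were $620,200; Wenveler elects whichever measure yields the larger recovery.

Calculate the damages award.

Statutory damages: 5 × $15,890 = $79,450
Multiplied by 4: 4 × $79,450 = $317,800
Greater of actual damages ($620,200) or enhanced statutory damages ($317,800): $620,200
Costs: 10% of $620,200 = $62,020
Award plus costs: $620,200 + $62,020 = $682,220
Cap at $1,258,900: $682,220 is within the cap, no reduction.

$682,220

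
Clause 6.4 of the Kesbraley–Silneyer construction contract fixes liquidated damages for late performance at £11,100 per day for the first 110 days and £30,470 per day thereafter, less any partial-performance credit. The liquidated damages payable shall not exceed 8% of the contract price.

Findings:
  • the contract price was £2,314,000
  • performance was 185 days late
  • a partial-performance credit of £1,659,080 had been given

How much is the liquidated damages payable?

First 110 days: 110 × £11,100 = £1,221,000
Remaining days: (185 − 110) × £30,470 = £2,285,250
Accrued per-day damages: £1,221,000 + £2,285,250 = £3,506,250
Less partial-performance credit: £3,506,250 − £1,659,080 = £1,847,170
Cap: 8% of £2,314,000 = £185,120
Cap at £185,120: £1,847,170 exceeds the cap → £185,120

£185,120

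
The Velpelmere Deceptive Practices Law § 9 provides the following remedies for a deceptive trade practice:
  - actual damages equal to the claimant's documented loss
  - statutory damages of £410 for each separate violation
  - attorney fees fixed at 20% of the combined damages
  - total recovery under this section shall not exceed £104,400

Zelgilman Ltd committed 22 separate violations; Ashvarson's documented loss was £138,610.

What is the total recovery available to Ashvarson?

Statutory damages: 22 × £410 = £9,020
Combined damages: £138,610 + £9,020 = £147,630
Attorney fees: 20% of £147,630 = £29,526
Total before cap: £147,630 + £29,526 = £177,156
Cap at £104,400: £177,156 exceeds the cap → £104,400

Total recovery: £104,400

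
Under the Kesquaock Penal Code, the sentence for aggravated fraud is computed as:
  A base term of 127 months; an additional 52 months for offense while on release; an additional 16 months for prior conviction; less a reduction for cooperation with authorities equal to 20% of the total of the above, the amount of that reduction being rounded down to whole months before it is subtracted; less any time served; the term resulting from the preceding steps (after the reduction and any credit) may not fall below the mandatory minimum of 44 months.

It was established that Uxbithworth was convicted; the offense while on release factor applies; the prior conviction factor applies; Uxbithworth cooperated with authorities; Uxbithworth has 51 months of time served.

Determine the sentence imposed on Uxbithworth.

Offense while on release enhancement: +52 months
Prior conviction enhancement: +16 months
Adjusted term: 127 months + 52 months + 16 months = 195 months
Cooperation with authorities reduction: 20% of 195 months = 39 months (rounded down)
After reduction: 195 − 39 = 156 months
Less time served: 156 months − 51 months = 105 months
Minimum 44 months: 105 months meets the minimum, no increase.

105 months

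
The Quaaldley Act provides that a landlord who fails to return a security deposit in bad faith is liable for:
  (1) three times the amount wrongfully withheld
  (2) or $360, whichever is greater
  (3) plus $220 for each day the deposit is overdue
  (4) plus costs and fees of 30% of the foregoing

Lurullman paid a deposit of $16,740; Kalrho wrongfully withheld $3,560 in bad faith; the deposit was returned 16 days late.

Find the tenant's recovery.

$18,460

Trebled: 3 × $3,560 = $10,680
Minimum $360: $10,680 meets the minimum, no increase.
Late-return penalty: 16 × $220 = $3,520
Damages plus late penalty: $10,680 + $3,520 = $14,200
Costs and fees: 30% of $14,200 = $4,260
Total recovery: $14,200 + $4,260 = $18,460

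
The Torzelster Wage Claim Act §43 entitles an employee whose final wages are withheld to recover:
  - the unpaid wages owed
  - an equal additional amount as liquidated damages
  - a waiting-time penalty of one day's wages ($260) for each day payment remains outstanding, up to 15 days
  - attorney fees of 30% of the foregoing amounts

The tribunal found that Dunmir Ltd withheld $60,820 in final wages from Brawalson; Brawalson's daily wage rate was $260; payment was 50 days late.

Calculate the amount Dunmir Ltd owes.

Total award: $163,202

Liquidated damages (equal amount): $60,820
Penalty days: min(50, 15) = 15
Waiting-time penalty: 15 × $260 = $3,900
Subtotal: $60,820 + $60,820 + $3,900 = $125,540
Attorney fees: 30% of $125,540 = $37,662
Total award: $125,540 + $37,662 = $163,202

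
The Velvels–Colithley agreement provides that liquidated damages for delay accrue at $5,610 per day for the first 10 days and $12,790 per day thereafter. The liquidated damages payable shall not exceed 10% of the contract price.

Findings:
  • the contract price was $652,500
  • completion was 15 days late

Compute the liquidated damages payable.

$65,250

First 10 days: 10 × $5,610 = $56,100
Remaining days: (15 − 10) × $12,790 = $63,950
Accrued per-day damages: $56,100 + $63,950 = $120,050
Cap: 10% of $652,500 = $65,250
Cap at $65,250: $120,050 exceeds the cap → $65,250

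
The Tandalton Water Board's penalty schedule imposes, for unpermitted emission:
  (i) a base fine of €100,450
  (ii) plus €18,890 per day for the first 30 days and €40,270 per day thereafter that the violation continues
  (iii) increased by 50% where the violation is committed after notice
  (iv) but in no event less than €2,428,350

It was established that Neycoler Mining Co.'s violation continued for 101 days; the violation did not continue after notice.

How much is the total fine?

€3,526,320

First 30 days: 30 × €18,890 = €566,700
Remaining days: (101 − 30) × €40,270 = €2,859,170
Per-day component: €566,700 + €2,859,170 = €3,425,870
Base plus per-day: €100,450 + €3,425,870 = €3,526,320
The violation did not continue after notice: no 50% increase.
Minimum €2,428,350: €3,526,320 meets the minimum, no increase.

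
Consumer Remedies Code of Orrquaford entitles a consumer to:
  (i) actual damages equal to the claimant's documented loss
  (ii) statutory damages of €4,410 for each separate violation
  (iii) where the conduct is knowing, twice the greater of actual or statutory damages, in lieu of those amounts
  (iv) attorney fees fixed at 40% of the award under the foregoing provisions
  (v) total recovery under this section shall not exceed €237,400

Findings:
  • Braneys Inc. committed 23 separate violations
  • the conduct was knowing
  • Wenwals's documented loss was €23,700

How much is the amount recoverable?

€237,400

Statutory damages: 23 × €4,410 = €101,430
Greater of actual damages (€23,700) or statutory damages (€101,430): €101,430
Doubled: 2 × €101,430 = €202,860
Attorney fees: 40% of €202,860 = €81,144
Total before cap: €202,860 + €81,144 = €284,004
Cap at €237,400: €284,004 exceeds the cap → €237,400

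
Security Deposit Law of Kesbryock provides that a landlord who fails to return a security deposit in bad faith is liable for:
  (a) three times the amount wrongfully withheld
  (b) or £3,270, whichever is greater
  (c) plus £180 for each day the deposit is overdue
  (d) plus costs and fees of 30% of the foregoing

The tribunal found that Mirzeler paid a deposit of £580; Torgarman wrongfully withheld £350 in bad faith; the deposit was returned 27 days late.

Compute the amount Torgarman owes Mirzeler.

£10,569

Trebled: 3 × £350 = £1,050
Minimum £3,270: £1,050 is below the minimum → £3,270
Late-return penalty: 27 × £180 = £4,860
Damages plus late penalty: £3,270 + £4,860 = £8,130
Costs and fees: 30% of £8,130 = £2,439
Total recovery: £8,130 + £2,439 = £10,569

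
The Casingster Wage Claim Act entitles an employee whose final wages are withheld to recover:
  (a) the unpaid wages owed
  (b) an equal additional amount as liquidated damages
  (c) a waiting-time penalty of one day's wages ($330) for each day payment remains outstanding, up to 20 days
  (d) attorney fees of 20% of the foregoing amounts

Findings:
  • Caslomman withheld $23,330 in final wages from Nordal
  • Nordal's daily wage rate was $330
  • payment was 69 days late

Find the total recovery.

Liquidated damages (equal amount): $23,330
Penalty days: min(69, 20) = 20
Waiting-time penalty: 20 × $330 = $6,600
Subtotal: $23,330 + $23,330 + $6,600 = $53,260
Attorney fees: 20% of $53,260 = $10,652
Total award: $53,260 + $10,652 = $63,912

Total award: $63,912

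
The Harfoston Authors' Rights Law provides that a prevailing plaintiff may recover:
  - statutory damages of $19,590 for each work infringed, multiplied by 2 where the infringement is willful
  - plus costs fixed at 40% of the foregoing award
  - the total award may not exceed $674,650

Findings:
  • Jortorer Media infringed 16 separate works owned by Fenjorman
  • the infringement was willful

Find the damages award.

Award: $674,650

Statutory damages: 16 × $19,590 = $313,440
Doubled: 2 × $313,440 = $626,880
Costs: 40% of $626,880 = $250,752
Award plus costs: $626,880 + $250,752 = $877,632
Cap at $674,650: $877,632 exceeds the cap → $674,650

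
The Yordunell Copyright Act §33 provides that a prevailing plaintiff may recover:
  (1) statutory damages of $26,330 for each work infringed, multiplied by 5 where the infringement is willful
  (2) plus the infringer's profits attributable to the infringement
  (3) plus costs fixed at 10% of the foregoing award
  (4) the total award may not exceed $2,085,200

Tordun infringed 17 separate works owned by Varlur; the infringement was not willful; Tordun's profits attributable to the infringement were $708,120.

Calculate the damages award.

Statutory damages: 17 × $26,330 = $447,610
Infringement not willful: no ×5 enhancement.
Combined award: $447,610 + $708,120 = $1,155,730
Costs: 10% of $1,155,730 = $115,573
Award plus costs: $1,155,730 + $115,573 = $1,271,303
Cap at $2,085,200: $1,271,303 is within the cap, no reduction.

Award: $1,271,303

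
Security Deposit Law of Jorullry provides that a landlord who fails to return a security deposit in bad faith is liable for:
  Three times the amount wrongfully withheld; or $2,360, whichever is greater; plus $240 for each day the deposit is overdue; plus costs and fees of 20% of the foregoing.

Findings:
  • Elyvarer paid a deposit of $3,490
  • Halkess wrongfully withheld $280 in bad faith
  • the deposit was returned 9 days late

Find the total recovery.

$5,424

Trebled: 3 × $280 = $840
Minimum $2,360: $840 is below the minimum → $2,360
Late-return penalty: 9 × $240 = $2,160
Damages plus late penalty: $2,360 + $2,160 = $4,520
Costs and fees: 20% of $4,520 = $904
Total recovery: $4,520 + $904 = $5,424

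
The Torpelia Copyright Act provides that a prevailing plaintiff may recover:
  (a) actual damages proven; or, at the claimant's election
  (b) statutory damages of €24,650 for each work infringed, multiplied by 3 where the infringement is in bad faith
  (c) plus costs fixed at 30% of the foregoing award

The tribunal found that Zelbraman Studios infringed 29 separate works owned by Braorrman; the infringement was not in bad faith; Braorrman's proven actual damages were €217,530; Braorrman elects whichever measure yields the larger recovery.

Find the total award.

€929,305

Statutory damages: 29 × €24,650 = €714,850
Infringement not in bad faith: no ×3 enhancement.
Greater of actual damages (€217,530) or statutory damages (€714,850): €714,850
Costs: 30% of €714,850 = €214,455
Award plus costs: €714,850 + €214,455 = €929,305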